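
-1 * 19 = -19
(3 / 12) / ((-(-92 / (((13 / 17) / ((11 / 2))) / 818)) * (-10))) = -13 / 281457440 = -0.00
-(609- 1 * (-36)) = -645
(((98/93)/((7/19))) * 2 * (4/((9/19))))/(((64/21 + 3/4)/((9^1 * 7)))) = 7924672/9889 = 801.36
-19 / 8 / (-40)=19 / 320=0.06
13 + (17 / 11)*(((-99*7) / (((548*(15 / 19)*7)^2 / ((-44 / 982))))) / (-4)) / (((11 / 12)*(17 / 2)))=83861767817 / 6450905300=13.00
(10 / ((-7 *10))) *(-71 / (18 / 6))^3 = 357911 / 189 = 1893.71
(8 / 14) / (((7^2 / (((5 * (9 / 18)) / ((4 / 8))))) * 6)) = 0.01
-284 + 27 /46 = -283.41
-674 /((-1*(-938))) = -0.72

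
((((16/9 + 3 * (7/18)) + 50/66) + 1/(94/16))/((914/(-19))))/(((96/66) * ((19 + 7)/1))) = -684665/321669504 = -0.00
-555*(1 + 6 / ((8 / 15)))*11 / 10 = -59829 / 8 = -7478.62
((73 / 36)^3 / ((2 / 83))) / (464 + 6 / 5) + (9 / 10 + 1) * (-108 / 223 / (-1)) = 402694739837 / 242003738880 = 1.66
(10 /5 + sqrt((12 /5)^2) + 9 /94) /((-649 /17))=-35921 /305030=-0.12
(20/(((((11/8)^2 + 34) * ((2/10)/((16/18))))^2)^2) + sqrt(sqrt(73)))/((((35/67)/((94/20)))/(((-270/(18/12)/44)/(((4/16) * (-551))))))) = 1081988161208320000/861021176943821154723 + 56682 * 73^(1/4)/212135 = 0.78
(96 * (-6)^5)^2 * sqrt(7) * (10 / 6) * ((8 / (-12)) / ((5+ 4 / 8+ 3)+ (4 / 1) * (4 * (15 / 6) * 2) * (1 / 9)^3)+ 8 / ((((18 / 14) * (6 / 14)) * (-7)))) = -25083825000284160 * sqrt(7) / 12553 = -5286828876046.89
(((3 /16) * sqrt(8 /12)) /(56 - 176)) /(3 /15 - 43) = sqrt(6) /82176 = 0.00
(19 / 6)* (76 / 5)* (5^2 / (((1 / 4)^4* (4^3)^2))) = 1805 / 24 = 75.21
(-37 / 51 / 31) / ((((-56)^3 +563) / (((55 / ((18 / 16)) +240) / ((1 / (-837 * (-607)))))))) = 58393400 / 2975901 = 19.62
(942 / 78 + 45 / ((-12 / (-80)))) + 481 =10310 / 13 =793.08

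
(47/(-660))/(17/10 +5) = -47/4422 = -0.01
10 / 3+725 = 2185 / 3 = 728.33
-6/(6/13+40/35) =-273/73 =-3.74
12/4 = 3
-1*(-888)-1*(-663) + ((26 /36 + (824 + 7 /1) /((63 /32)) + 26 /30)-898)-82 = 994.68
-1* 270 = -270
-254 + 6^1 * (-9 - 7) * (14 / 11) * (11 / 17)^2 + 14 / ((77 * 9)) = -8730232 / 28611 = -305.14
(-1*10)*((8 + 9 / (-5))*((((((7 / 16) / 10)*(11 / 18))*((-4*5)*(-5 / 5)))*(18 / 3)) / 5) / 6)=-6.63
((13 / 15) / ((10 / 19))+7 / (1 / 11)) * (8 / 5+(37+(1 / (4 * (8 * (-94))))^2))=146105121869 / 48128000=3035.76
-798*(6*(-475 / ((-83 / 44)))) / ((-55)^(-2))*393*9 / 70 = -15295470003000 / 83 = -184282771120.48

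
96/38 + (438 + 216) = 12474/19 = 656.53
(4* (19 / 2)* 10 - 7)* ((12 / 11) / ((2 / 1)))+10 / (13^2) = 378332 / 1859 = 203.51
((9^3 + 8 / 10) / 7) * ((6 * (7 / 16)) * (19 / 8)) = 207993 / 320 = 649.98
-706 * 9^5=-41688594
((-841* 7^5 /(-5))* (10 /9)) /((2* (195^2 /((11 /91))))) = 22211651 /4448925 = 4.99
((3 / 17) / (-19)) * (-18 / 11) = 54 / 3553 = 0.02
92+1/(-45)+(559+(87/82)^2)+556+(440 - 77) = 475384481/302580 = 1571.10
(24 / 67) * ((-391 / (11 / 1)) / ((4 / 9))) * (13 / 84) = -45747 / 10318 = -4.43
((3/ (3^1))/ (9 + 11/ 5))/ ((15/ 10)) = 5/ 84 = 0.06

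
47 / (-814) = -47 / 814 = -0.06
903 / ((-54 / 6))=-301 / 3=-100.33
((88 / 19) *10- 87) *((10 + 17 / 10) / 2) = -90441 / 380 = -238.00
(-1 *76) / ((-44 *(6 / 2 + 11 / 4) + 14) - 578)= 4 / 43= 0.09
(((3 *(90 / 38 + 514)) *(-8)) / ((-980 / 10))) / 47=117732 / 43757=2.69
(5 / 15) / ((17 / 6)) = 2 / 17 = 0.12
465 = 465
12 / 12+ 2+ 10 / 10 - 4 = 0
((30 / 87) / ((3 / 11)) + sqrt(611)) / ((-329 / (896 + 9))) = -71.47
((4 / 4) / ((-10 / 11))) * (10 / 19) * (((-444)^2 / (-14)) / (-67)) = -1084248 / 8911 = -121.68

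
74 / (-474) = -37 / 237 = -0.16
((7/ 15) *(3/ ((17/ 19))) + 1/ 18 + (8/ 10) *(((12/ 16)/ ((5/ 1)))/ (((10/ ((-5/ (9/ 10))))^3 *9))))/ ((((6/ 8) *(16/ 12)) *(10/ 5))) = 601547/ 743580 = 0.81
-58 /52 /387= -29 /10062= -0.00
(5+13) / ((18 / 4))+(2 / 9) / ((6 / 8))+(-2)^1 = 62 / 27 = 2.30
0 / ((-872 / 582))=0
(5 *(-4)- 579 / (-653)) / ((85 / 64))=-798784 / 55505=-14.39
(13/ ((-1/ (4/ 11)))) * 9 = -468/ 11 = -42.55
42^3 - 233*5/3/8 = 1776947/24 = 74039.46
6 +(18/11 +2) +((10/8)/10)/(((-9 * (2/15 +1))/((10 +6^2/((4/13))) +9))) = 263/33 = 7.97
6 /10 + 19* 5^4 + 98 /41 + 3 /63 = 51134953 /4305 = 11878.04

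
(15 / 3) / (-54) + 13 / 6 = 56 / 27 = 2.07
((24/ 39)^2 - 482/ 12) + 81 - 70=-29191/ 1014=-28.79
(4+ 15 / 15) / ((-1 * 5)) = -1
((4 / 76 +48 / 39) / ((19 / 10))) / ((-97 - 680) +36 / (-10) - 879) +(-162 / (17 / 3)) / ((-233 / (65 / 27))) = 22749979765 / 77125648977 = 0.29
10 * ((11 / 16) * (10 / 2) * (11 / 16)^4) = 4026275 / 524288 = 7.68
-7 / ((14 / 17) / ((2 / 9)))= -17 / 9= -1.89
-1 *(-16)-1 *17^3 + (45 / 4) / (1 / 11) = -19093 / 4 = -4773.25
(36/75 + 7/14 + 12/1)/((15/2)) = 649/375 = 1.73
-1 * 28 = -28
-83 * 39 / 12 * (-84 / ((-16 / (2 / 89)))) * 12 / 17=-67977 / 3026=-22.46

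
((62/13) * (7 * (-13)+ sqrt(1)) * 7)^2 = 1525683600/169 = 9027713.61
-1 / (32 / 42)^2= -441 / 256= -1.72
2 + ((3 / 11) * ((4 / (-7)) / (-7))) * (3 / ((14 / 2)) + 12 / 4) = 7834 / 3773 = 2.08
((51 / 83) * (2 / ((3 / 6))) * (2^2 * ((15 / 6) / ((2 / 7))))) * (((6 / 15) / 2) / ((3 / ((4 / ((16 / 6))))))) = 714 / 83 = 8.60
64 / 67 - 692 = -46300 / 67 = -691.04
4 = 4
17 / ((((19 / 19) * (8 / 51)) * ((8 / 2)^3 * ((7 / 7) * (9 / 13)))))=2.45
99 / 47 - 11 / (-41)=4576 / 1927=2.37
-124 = -124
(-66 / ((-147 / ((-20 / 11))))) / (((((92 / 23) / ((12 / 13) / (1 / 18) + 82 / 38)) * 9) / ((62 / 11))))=-2874940 / 1198197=-2.40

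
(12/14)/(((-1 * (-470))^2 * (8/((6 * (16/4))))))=9/773150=0.00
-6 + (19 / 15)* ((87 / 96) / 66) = -189529 / 31680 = -5.98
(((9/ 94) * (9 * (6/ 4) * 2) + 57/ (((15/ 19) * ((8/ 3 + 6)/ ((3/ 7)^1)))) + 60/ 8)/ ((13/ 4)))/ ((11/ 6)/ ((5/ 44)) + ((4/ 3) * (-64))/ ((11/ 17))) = -2141491/ 58992661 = -0.04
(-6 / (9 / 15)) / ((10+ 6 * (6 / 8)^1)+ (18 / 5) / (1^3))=-100 / 181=-0.55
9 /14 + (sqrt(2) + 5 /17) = 223 /238 + sqrt(2) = 2.35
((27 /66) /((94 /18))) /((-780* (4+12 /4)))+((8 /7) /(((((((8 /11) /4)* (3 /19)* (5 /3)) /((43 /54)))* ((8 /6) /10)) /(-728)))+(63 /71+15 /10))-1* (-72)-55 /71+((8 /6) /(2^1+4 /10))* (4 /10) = -124792783832953 /1202521320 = -103775.94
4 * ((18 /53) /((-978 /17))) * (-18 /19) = 0.02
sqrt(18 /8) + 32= 67 /2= 33.50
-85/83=-1.02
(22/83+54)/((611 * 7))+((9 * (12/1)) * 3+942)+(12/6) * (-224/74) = 16549137086/13134667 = 1259.96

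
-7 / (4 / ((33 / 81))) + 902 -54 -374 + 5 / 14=358075 / 756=473.64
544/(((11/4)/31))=67456/11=6132.36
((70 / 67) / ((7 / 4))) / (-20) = -2 / 67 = -0.03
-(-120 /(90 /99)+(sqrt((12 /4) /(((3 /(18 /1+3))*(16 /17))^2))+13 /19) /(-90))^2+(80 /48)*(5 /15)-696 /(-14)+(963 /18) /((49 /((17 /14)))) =-4461048242504221 /256759372800-26862227*sqrt(3) /1231200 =-17412.22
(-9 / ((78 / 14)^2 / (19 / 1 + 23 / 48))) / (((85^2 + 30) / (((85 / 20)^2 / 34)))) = -0.00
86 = 86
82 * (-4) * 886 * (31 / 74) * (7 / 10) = -15765484 / 185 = -85218.83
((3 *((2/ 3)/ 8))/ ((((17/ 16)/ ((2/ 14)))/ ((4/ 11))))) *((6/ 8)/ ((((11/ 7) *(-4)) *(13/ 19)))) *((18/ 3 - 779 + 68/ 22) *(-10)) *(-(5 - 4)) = 4827330/ 294151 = 16.41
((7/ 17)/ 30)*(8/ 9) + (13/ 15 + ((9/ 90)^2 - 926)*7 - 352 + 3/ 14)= -2195390479/ 321300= -6832.84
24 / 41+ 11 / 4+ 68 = 11699 / 164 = 71.34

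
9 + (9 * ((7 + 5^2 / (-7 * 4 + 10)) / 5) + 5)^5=78503625751 / 100000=785036.26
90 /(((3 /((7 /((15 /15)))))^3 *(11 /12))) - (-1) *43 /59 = 809953 /649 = 1248.00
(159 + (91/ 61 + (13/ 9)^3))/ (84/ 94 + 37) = 341733569/ 79199289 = 4.31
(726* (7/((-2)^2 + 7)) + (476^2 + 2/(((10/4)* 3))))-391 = 226647.27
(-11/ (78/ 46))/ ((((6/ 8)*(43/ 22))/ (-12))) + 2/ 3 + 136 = 106082/ 559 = 189.77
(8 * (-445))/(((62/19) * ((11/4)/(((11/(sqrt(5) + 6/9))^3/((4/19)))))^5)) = 63122127749035781973695436849164744948280/1555098314991537910888601 - 875273881107587088310293809792332995297300 * sqrt(5)/48208047764737675237546631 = -8005652259718.84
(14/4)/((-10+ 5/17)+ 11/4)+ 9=4019/473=8.50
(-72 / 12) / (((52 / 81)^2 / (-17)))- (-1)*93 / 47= 15852453 / 63544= 249.47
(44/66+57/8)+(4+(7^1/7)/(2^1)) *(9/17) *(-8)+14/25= -109213/10200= -10.71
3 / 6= 1 / 2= 0.50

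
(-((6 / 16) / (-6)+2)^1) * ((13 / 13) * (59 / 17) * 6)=-5487 / 136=-40.35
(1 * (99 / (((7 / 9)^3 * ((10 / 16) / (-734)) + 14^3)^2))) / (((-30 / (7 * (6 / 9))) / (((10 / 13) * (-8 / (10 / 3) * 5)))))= 4837612494882816 / 256236238296525887491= 0.00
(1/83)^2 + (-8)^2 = 440897/6889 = 64.00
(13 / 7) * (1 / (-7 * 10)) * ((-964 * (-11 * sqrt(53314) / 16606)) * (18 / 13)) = -47718 * sqrt(53314) / 2034235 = -5.42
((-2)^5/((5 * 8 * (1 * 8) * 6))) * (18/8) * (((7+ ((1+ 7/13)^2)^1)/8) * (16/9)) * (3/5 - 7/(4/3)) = 49073/135200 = 0.36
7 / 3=2.33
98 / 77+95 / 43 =3.48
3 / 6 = 1 / 2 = 0.50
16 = 16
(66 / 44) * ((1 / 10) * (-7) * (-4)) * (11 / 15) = 77 / 25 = 3.08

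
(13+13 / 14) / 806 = 15 / 868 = 0.02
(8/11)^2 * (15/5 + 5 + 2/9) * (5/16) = 1.36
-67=-67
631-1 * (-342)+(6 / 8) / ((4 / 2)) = 973.38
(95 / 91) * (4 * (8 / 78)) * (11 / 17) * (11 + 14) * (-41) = -17138000 / 60333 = -284.06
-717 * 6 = -4302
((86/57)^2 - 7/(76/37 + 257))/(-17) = -7783241/58823145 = -0.13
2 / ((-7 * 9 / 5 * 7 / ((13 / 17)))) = -130 / 7497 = -0.02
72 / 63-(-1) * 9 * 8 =512 / 7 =73.14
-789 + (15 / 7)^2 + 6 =-38142 / 49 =-778.41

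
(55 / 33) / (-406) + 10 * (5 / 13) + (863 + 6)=13820581 / 15834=872.84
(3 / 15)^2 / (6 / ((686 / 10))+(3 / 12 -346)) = -1372 / 11856225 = -0.00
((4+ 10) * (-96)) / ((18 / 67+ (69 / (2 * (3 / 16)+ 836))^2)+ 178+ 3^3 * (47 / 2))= -8062804450176 / 4875929775527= -1.65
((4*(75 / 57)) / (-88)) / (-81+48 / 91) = 2275 / 3061014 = 0.00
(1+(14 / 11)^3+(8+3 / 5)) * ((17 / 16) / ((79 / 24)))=1979004 / 525745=3.76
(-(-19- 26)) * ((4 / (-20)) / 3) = -3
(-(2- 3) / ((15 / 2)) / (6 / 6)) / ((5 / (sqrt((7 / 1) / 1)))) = 2*sqrt(7) / 75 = 0.07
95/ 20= 19/ 4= 4.75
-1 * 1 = -1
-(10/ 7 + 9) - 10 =-143/ 7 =-20.43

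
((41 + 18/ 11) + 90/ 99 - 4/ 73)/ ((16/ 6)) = 104769/ 6424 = 16.31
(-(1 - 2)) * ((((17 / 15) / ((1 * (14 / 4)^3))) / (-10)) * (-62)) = 4216 / 25725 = 0.16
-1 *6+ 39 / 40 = -201 / 40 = -5.02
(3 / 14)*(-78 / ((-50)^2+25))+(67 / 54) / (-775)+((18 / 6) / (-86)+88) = 55952981057 / 636140925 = 87.96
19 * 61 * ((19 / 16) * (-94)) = -1034987 / 8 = -129373.38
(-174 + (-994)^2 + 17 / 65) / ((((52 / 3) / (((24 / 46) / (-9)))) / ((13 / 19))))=-64211047 / 28405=-2260.55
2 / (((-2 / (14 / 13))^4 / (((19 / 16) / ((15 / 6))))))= 45619 / 571220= 0.08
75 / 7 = 10.71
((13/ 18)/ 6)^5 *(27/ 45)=371293/ 24488801280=0.00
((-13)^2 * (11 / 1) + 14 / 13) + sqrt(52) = 2 * sqrt(13) + 24181 / 13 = 1867.29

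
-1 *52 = -52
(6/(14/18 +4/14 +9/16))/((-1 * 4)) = -1512/1639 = -0.92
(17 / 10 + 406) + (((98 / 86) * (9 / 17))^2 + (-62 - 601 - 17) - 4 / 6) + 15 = -4129585349 / 16030830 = -257.60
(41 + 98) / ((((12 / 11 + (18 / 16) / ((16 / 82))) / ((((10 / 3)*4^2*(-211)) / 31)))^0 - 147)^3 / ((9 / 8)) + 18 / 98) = -0.00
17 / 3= 5.67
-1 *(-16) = 16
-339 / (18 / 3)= -113 / 2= -56.50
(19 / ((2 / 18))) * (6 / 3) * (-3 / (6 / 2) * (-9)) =3078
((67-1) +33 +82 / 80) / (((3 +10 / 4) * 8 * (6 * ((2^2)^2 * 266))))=0.00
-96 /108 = -8 /9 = -0.89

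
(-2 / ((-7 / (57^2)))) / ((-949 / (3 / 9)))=-2166 / 6643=-0.33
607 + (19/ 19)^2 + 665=1273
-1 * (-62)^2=-3844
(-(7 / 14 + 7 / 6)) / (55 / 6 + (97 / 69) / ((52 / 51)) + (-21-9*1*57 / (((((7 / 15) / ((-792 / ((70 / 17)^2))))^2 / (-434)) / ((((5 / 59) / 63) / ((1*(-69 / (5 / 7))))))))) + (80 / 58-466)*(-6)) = 8426310796540 / 143008183401461471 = 0.00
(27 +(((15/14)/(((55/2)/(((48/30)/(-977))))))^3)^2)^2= 5847780288561712147297262358736414995461594415673318200669000464322201/8021646486367232026470867393016224264180266957399742724277587890625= 729.00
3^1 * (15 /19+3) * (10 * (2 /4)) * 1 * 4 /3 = 1440 /19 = 75.79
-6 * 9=-54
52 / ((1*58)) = 26 / 29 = 0.90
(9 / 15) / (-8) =-3 / 40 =-0.08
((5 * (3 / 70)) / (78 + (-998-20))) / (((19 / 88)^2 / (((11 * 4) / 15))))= -42592 / 2969225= -0.01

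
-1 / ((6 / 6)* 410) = -1 / 410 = -0.00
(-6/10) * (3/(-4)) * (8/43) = 18/215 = 0.08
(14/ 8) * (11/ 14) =11/ 8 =1.38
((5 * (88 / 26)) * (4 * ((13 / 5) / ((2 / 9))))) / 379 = 792 / 379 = 2.09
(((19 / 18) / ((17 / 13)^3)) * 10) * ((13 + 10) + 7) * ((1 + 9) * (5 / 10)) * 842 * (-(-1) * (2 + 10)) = 35147606000 / 4913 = 7154000.81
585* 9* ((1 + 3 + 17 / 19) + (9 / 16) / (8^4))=32090275035 / 1245184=25771.51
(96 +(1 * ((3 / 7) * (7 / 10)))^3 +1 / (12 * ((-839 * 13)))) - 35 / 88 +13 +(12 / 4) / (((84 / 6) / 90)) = 80570991271 / 629879250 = 127.91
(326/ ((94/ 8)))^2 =1700416/ 2209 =769.77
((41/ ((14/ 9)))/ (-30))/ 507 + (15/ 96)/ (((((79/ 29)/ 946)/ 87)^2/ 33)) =1389938151301163213/ 295324120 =4706483680.71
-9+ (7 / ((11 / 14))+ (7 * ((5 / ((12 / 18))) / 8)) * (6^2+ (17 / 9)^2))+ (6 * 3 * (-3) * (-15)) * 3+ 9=12823621 / 4752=2698.57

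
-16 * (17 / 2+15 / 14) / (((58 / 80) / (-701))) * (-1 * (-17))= 511000960 / 203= 2517246.11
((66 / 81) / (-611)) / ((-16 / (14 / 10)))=77 / 659880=0.00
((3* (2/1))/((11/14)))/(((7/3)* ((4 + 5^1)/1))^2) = 4/231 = 0.02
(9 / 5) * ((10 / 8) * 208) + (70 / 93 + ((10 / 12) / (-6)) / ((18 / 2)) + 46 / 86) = 202674883 / 431892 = 469.27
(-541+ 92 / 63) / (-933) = 33991 / 58779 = 0.58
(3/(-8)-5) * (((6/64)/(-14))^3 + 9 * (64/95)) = -2227024318761/68335697920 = -32.59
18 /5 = 3.60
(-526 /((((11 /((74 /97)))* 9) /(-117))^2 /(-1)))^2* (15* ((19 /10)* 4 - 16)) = -29856735557359191936 /1296157203121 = -23034810.50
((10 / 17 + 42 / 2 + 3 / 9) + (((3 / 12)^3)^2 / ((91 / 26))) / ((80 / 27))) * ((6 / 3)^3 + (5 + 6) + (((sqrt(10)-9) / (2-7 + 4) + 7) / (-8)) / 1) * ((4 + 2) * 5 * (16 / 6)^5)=1282213217 * sqrt(10) / 115668 + 2564426434 / 1701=1542654.08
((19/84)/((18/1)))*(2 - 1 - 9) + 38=7163/189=37.90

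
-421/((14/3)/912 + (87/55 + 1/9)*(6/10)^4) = -1875.11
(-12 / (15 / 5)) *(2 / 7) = -1.14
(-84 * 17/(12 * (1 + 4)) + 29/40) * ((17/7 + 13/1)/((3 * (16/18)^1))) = -74763/560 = -133.51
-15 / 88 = -0.17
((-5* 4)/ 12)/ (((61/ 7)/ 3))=-35/ 61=-0.57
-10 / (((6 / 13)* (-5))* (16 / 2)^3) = 13 / 1536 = 0.01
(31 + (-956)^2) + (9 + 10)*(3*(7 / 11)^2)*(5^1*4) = 110645867 / 121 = 914428.65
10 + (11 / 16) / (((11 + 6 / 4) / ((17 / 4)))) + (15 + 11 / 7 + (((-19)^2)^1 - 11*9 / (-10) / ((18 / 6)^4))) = 19551541 / 50400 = 387.93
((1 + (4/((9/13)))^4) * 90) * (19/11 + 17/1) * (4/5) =12060355696/8019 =1503972.53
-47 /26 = -1.81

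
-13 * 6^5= -101088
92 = 92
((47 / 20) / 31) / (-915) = -47 / 567300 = -0.00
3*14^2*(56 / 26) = 16464 / 13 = 1266.46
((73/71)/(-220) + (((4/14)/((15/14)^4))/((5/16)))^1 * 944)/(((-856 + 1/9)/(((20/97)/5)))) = -517897722871/16412517309375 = -0.03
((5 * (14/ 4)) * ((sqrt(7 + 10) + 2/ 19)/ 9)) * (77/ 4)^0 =35/ 171 + 35 * sqrt(17)/ 18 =8.22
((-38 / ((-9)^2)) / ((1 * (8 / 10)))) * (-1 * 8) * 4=1520 / 81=18.77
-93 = -93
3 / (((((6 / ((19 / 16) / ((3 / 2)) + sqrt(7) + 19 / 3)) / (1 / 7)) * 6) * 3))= sqrt(7) / 252 + 19 / 672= 0.04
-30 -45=-75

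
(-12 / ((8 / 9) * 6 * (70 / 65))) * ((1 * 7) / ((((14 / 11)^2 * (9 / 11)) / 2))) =-17303 / 784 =-22.07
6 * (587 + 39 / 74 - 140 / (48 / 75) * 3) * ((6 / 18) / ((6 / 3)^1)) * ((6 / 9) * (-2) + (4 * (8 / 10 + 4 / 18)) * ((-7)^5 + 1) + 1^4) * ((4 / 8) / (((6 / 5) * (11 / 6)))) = 1073299.77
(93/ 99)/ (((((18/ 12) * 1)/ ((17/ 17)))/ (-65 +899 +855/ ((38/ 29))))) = 30721/ 33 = 930.94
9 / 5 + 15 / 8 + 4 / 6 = 521 / 120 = 4.34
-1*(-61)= 61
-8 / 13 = -0.62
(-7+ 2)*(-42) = 210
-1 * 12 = -12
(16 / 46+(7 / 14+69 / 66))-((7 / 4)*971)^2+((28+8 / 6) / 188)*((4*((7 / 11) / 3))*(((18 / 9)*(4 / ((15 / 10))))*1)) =-14832566091289 / 5136912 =-2887447.96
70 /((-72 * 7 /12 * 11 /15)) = -25 /11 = -2.27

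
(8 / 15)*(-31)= -248 / 15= -16.53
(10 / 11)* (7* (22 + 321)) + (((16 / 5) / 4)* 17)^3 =6460002 / 1375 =4698.18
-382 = -382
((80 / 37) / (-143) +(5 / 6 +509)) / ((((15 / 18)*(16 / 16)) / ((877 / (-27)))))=-14193972253 / 714285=-19871.58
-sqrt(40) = -2 *sqrt(10) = -6.32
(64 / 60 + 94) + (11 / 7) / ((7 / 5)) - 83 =9694 / 735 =13.19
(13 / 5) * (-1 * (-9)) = 117 / 5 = 23.40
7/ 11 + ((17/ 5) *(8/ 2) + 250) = 14533/ 55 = 264.24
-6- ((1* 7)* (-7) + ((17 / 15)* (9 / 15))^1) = 1058 / 25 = 42.32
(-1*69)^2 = 4761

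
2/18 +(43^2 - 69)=16021/9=1780.11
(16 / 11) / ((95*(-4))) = -0.00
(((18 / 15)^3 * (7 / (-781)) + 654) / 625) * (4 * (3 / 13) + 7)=6576059514 / 793203125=8.29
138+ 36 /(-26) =1776 /13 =136.62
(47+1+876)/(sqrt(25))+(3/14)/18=77621/420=184.81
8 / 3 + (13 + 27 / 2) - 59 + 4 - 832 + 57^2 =14347 / 6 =2391.17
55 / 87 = 0.63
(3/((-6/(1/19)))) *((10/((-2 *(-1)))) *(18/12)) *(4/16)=-0.05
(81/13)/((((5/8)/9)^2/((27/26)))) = 5668704/4225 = 1341.71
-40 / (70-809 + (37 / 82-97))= 656 / 13703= 0.05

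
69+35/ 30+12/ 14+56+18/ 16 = 21529/ 168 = 128.15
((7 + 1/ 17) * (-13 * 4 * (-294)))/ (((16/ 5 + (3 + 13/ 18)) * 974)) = 16.01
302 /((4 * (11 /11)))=151 /2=75.50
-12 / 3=-4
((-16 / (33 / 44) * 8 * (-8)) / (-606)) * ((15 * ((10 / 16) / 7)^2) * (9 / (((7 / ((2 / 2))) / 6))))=-72000 / 34643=-2.08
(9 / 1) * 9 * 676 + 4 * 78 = 55068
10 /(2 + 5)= 10 /7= 1.43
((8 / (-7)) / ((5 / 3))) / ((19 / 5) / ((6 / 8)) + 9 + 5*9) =-36 / 3101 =-0.01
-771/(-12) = 257/4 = 64.25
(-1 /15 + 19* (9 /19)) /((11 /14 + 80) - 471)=-0.02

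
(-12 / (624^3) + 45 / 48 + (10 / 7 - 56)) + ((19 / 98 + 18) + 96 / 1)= 60083345039 / 992130048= 60.56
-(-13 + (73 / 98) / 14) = 12.95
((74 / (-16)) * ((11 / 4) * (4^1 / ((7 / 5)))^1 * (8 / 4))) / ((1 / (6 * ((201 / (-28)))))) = 1227105 / 392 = 3130.37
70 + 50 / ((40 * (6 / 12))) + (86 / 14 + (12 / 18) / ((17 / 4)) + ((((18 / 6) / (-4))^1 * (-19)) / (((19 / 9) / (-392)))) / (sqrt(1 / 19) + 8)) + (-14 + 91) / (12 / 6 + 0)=-1144484 / 5355 + 98 * sqrt(19) / 45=-204.23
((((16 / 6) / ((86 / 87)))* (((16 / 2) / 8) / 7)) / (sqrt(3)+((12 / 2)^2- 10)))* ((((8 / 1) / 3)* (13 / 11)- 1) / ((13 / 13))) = 214136 / 6684909- 8236* sqrt(3) / 6684909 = 0.03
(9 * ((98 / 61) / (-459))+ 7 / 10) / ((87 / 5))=20797 / 541314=0.04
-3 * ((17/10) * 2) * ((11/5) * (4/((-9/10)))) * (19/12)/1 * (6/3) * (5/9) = 14212/81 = 175.46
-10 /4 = -5 /2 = -2.50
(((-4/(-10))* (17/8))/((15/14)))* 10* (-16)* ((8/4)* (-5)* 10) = 38080/3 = 12693.33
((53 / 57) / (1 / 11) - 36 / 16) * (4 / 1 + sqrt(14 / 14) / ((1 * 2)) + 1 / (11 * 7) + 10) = 1355155 / 11704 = 115.79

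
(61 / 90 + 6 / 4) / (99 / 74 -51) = -0.04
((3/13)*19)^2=19.22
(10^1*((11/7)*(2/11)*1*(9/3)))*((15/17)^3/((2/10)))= 1012500/34391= 29.44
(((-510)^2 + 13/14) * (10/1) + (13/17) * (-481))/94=154738167/5593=27666.40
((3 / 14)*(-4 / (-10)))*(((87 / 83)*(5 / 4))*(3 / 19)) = 0.02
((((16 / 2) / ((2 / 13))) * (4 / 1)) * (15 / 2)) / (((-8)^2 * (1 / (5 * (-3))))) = -2925 / 8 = -365.62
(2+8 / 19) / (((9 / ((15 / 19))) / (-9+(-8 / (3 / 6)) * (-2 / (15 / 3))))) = -598 / 1083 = -0.55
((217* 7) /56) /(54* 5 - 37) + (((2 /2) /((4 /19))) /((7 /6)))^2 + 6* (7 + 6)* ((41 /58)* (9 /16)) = 252732733 /5297488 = 47.71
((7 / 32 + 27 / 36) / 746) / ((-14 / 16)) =-31 / 20888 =-0.00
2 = 2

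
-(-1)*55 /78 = 55 /78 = 0.71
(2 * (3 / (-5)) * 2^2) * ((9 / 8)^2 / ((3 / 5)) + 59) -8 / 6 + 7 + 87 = -24079 / 120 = -200.66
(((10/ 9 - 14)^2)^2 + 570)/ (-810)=-92401853/ 2657205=-34.77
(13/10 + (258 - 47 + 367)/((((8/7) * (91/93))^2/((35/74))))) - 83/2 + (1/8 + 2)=361236623/2000960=180.53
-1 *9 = -9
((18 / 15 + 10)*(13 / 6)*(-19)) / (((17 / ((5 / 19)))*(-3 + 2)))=364 / 51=7.14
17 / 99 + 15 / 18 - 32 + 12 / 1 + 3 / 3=-17.99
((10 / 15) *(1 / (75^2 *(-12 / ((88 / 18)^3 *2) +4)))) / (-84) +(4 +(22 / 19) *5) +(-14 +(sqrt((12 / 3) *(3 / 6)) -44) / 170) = -5061019299374 / 1132383695625 +sqrt(2) / 170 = -4.46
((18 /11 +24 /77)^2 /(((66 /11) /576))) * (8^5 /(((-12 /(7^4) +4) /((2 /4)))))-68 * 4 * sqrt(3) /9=216760320000 /145079-272 * sqrt(3) /9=1494032.39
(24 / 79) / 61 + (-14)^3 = -13223312 / 4819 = -2744.00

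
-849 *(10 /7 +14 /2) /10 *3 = -150273 /70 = -2146.76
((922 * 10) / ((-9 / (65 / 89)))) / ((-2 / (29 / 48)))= 4344925 / 19224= 226.02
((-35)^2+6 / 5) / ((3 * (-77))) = -6131 / 1155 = -5.31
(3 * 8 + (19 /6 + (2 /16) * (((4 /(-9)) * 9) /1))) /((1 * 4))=20 /3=6.67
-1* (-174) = 174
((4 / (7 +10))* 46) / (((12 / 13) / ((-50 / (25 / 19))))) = -22724 / 51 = -445.57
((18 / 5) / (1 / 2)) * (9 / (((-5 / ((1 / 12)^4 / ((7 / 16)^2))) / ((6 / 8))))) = -0.00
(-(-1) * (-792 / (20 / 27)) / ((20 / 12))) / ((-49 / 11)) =176418 / 1225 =144.01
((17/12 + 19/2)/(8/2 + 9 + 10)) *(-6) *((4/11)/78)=-131/9867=-0.01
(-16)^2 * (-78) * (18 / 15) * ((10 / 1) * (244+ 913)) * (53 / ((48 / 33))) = -10101776256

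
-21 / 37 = -0.57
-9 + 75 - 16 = 50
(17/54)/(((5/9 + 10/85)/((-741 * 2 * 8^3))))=-36548096/103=-354835.88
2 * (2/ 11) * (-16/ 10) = -32/ 55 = -0.58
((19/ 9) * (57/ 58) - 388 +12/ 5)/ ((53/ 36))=-2002002/ 7685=-260.51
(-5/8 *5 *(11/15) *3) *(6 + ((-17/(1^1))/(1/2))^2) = -31955/4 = -7988.75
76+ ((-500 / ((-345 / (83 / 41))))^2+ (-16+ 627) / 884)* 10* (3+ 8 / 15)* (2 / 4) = 392297881795 / 1632661164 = 240.28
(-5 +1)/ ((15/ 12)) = -3.20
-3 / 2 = -1.50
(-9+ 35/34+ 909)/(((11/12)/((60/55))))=200520/187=1072.30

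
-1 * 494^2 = -244036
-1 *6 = -6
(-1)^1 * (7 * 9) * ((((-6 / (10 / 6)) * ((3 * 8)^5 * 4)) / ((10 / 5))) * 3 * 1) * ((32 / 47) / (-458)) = -866843099136 / 53815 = -16107834.23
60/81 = 20/27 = 0.74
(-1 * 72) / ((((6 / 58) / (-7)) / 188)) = 915936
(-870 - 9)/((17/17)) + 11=-868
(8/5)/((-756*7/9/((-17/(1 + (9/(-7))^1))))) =-17/105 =-0.16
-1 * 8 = -8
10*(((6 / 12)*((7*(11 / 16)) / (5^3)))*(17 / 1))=1309 / 400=3.27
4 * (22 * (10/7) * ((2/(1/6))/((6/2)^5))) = 3520/567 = 6.21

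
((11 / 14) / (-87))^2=121 / 1483524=0.00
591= 591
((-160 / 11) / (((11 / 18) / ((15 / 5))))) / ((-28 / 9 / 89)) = 1730160 / 847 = 2042.69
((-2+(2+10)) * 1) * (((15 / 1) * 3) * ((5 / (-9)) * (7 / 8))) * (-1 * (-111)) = -97125 / 4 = -24281.25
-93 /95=-0.98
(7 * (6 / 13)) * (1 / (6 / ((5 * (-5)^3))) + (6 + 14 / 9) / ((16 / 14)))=-12292 / 39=-315.18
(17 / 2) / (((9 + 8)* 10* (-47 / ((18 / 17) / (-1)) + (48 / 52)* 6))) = 117 / 116830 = 0.00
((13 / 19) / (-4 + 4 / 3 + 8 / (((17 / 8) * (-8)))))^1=-663 / 3040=-0.22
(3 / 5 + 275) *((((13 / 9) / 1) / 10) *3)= 8957 / 75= 119.43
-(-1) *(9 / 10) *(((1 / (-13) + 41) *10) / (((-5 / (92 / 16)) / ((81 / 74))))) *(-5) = 2230011 / 962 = 2318.10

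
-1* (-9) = 9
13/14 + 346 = 4857/14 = 346.93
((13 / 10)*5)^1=13 / 2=6.50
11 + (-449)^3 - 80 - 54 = -90518972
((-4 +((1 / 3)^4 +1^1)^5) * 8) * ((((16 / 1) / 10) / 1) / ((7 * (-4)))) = 163835826752 / 122037454035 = 1.34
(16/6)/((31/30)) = 80/31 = 2.58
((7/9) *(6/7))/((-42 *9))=-1/567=-0.00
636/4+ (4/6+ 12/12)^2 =1456/9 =161.78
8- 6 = 2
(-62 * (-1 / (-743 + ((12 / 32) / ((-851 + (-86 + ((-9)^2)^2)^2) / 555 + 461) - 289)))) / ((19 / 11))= -0.03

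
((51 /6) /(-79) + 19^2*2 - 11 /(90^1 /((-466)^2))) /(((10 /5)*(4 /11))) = -2019334999 /56880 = -35501.67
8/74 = 4/37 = 0.11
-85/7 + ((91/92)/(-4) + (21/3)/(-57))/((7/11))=-1868353/146832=-12.72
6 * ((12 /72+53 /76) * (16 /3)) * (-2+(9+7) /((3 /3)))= 22064 /57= 387.09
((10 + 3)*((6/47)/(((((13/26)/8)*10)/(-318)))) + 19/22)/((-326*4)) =4361039/6741680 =0.65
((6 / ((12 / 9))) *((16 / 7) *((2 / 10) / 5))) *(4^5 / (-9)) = -8192 / 175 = -46.81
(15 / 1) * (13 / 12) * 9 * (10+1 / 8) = 47385 / 32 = 1480.78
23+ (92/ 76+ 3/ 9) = 1399/ 57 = 24.54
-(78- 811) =733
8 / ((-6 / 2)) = -8 / 3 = -2.67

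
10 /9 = 1.11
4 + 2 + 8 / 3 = 26 / 3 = 8.67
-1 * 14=-14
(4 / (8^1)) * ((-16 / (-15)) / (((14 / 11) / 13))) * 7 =572 / 15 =38.13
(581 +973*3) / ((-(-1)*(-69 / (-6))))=7000 / 23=304.35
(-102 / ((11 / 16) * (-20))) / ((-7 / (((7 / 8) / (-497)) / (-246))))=-17 / 2241470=-0.00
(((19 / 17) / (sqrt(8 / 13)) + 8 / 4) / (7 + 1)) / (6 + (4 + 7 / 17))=19 *sqrt(26) / 5664 + 17 / 708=0.04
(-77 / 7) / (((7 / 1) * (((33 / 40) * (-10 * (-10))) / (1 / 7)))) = -2 / 735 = -0.00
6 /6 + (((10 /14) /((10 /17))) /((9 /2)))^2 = 4258 /3969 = 1.07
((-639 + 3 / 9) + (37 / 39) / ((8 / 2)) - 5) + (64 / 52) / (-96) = -33459 / 52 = -643.44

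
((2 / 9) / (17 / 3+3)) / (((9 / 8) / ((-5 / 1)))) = -40 / 351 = -0.11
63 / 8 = 7.88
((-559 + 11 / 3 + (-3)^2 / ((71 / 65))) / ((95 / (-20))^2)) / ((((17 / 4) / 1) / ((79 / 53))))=-589180736 / 69280593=-8.50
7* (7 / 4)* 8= 98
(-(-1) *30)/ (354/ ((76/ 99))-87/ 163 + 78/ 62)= 1920140/ 29560933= 0.06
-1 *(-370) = 370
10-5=5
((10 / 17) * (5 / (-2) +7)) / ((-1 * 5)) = -9 / 17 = -0.53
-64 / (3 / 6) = -128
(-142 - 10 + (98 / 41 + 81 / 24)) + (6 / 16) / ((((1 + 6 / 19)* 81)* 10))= -323762971 / 2214000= -146.23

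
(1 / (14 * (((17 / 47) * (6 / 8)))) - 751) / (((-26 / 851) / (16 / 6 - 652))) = -222149007362 / 13923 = -15955541.72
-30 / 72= -0.42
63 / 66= 21 / 22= 0.95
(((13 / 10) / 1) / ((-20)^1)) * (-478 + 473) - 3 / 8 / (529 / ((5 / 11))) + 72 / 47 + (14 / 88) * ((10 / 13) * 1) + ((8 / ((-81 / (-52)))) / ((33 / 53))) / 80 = 8994195074 / 4319821935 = 2.08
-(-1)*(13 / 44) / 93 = 13 / 4092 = 0.00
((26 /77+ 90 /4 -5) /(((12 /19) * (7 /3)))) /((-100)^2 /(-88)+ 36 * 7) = 0.09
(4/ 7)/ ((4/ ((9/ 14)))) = 9/ 98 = 0.09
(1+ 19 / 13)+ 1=45 / 13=3.46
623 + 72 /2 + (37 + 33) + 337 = 1066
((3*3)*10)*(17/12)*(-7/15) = -119/2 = -59.50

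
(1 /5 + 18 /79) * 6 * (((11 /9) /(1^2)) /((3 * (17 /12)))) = 14872 /20145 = 0.74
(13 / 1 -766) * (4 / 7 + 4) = -24096 / 7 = -3442.29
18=18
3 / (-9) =-1 / 3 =-0.33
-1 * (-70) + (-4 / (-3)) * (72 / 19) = 1426 / 19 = 75.05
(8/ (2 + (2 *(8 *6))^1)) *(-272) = -22.20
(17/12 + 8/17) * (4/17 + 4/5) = 1694/867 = 1.95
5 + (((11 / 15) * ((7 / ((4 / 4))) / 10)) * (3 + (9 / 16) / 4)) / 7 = 16737 / 3200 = 5.23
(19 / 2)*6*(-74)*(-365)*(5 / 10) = 769785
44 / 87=0.51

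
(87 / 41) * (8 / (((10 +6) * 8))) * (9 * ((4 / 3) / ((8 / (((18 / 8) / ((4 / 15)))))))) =35235 / 20992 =1.68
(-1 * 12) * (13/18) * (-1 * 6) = 52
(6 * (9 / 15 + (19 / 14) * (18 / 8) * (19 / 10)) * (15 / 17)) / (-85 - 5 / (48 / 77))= -38718 / 106267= -0.36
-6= -6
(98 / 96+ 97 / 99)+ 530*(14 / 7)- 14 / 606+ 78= 182378165 / 159984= 1139.98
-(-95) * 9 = 855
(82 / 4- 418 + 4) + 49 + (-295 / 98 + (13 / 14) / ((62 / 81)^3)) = -8068137237 / 23356144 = -345.44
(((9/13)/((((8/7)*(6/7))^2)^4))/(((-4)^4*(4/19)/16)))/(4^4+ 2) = 0.00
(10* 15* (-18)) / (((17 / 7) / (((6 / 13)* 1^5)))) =-113400 / 221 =-513.12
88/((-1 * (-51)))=1.73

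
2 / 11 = 0.18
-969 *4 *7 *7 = -189924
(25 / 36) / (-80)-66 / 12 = -5.51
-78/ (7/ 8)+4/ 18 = -5602/ 63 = -88.92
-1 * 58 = -58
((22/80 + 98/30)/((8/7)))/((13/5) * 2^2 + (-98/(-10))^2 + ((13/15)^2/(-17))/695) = 527244375/18109265024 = 0.03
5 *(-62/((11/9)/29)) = -80910/11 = -7355.45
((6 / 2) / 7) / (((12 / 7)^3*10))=49 / 5760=0.01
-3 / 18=-1 / 6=-0.17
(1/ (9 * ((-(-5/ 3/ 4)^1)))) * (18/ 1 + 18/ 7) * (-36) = -6912/ 35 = -197.49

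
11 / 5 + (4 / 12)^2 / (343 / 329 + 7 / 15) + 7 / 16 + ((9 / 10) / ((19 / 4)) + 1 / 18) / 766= 99445043 / 36676080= 2.71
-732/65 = -11.26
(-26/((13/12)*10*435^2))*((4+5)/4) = -0.00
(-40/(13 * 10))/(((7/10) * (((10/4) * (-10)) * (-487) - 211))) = -10/272181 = -0.00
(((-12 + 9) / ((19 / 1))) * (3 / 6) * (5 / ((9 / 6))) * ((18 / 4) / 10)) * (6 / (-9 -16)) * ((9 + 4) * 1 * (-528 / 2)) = -46332 / 475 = -97.54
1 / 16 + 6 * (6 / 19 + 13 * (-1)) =-23117 / 304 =-76.04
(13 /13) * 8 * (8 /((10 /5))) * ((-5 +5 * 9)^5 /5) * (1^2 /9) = 655360000 /9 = 72817777.78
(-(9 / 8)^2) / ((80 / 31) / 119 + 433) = -298809 / 102234688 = -0.00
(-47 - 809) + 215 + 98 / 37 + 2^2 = -23471 / 37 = -634.35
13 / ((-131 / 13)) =-169 / 131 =-1.29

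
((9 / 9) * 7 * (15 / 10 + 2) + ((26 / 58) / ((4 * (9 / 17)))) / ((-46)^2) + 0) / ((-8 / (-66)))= 595355959 / 2945472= 202.13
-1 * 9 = -9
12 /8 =3 /2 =1.50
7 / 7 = 1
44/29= 1.52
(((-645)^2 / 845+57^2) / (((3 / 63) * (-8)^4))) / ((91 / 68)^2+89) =639557289 / 3027160448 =0.21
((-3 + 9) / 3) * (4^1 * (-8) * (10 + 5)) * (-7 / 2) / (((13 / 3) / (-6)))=-60480 / 13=-4652.31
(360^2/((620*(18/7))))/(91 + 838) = 2520/28799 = 0.09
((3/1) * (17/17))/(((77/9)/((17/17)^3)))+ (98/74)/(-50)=46177/142450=0.32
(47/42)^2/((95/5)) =2209/33516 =0.07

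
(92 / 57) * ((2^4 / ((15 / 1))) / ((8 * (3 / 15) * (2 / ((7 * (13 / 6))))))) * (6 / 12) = 2093 / 513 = 4.08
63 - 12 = 51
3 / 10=0.30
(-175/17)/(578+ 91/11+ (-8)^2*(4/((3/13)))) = -1155/190247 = -0.01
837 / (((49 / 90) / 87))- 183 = 6544743 / 49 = 133566.18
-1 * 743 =-743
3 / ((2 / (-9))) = -27 / 2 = -13.50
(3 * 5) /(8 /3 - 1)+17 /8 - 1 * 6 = 41 /8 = 5.12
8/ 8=1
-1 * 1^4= -1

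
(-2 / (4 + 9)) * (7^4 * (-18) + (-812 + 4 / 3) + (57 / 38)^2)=528317 / 78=6773.29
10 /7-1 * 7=-39 /7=-5.57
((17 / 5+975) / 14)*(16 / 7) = 39136 / 245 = 159.74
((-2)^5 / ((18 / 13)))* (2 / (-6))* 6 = 416 / 9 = 46.22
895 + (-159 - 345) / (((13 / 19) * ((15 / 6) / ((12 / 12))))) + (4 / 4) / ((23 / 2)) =897659 / 1495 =600.44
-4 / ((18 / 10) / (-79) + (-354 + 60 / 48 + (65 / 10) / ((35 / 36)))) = 44240 / 3827723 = 0.01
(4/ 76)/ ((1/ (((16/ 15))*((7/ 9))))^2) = 12544/ 346275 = 0.04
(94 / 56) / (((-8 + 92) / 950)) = 22325 / 1176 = 18.98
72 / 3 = 24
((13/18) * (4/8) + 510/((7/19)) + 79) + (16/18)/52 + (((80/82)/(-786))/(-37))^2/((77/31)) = 297573092483942071/203306980883292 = 1463.66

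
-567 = -567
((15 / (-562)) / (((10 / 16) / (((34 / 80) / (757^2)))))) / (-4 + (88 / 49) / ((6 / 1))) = 441 / 51528566080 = 0.00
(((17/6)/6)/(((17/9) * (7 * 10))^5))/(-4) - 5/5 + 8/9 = -2245979915259049/20213819236800000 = -0.11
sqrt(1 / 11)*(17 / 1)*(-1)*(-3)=51*sqrt(11) / 11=15.38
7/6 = 1.17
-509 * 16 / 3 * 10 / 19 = -81440 / 57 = -1428.77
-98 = -98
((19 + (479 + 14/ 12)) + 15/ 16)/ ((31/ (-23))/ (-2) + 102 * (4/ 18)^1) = 552115/ 25768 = 21.43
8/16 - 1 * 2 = -3/2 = -1.50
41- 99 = -58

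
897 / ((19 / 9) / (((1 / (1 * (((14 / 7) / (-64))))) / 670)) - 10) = -129168 / 7805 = -16.55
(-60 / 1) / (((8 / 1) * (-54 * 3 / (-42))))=-35 / 18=-1.94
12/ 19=0.63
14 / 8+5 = 27 / 4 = 6.75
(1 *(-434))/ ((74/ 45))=-9765/ 37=-263.92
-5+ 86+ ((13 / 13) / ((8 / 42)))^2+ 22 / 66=5227 / 48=108.90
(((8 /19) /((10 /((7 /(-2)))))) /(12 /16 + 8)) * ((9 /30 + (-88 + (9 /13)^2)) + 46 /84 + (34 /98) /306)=258382972 /177006375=1.46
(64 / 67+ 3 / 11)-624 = -458983 / 737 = -622.77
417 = 417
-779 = -779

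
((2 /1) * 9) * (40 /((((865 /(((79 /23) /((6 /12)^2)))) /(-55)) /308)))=-770837760 /3979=-193726.50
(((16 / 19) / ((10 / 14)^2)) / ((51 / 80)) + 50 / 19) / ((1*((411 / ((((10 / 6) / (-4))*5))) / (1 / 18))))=-63235 / 43011972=-0.00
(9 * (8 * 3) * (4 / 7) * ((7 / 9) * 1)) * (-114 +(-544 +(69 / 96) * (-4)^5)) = -133824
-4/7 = -0.57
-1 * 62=-62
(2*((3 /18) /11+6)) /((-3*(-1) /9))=397 /11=36.09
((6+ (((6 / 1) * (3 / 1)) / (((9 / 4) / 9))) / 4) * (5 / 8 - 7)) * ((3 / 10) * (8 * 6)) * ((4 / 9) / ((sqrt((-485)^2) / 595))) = -1201.29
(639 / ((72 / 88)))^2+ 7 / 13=609961.54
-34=-34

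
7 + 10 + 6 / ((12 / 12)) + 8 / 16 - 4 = 19.50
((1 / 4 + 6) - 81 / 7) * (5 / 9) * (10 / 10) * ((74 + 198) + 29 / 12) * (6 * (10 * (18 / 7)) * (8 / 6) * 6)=-49065700 / 49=-1001340.82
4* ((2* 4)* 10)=320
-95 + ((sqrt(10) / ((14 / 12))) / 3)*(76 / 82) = -95 + 76*sqrt(10) / 287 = -94.16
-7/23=-0.30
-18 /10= -9 /5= -1.80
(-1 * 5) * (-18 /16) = 45 /8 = 5.62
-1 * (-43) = 43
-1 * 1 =-1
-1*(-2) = 2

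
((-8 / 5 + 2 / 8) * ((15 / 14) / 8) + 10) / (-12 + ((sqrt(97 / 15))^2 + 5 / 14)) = -65985 / 34784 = -1.90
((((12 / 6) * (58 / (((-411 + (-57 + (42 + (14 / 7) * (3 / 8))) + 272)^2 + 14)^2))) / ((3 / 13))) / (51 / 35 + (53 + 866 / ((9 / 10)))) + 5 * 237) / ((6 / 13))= 116242390956606901025 / 45274543702636446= 2567.50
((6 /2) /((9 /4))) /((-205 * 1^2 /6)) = -8 /205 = -0.04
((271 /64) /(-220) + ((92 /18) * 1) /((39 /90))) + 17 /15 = 7088567 /549120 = 12.91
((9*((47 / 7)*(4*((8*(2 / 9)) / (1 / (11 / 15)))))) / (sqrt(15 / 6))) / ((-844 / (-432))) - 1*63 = -63 + 1191168*sqrt(10) / 36925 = 39.01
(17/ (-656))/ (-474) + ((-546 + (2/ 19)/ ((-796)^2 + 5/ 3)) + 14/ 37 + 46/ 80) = -1132373380019066389/ 2077571805840480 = -545.05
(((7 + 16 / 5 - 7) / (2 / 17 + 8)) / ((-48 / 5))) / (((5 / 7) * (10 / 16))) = -476 / 5175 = -0.09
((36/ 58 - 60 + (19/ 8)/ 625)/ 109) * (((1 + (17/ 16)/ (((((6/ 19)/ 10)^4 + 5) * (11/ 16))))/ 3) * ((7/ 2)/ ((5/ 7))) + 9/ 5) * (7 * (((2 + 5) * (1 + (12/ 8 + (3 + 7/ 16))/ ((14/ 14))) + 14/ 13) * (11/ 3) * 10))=-23477.80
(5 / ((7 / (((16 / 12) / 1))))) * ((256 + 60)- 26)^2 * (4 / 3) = 6728000 / 63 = 106793.65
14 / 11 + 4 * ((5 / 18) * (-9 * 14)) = -1526 / 11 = -138.73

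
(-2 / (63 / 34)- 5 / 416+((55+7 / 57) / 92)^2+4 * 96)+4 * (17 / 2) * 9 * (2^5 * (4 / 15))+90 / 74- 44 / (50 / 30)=2749287737588141 / 925909377120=2969.28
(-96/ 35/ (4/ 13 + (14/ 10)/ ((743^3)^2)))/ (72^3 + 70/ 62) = -2169641139073983377504/ 90844818242042375892500777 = -0.00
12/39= 4/13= 0.31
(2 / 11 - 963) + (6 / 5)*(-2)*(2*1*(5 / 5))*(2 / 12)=-52999 / 55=-963.62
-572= -572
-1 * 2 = -2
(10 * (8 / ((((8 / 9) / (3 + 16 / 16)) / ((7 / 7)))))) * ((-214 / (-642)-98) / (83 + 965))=-4395 / 131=-33.55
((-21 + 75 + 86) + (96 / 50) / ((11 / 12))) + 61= 55851 / 275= 203.09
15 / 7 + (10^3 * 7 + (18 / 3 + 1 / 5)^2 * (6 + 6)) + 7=1307324 / 175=7470.42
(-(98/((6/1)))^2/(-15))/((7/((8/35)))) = 392/675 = 0.58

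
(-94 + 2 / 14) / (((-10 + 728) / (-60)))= 19710 / 2513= 7.84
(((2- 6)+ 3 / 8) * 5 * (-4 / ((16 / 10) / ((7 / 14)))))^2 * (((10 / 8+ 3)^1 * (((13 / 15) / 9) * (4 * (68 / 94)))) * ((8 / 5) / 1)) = 78990925 / 81216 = 972.60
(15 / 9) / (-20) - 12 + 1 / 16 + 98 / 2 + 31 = 3263 / 48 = 67.98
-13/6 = -2.17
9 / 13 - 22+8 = -173 / 13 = -13.31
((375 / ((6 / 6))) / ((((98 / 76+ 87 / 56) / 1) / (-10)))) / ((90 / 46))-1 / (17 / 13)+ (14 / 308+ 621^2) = 4751251865 / 12342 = 384966.12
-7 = -7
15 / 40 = 3 / 8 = 0.38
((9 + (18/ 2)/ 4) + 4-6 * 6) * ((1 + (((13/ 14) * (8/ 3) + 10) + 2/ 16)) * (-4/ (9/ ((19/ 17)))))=3603445/ 25704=140.19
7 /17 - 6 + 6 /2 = -44 /17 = -2.59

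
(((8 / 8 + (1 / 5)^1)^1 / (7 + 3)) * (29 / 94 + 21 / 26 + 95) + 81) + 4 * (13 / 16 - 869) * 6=-633728163 / 30550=-20743.97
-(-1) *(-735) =-735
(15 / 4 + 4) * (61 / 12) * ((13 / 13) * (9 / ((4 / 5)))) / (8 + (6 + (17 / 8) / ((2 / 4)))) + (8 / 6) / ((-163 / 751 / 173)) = -593129771 / 571152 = -1038.48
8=8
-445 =-445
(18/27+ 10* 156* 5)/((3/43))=1006286/9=111809.56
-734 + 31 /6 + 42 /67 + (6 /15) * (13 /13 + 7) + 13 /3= -482851 /670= -720.67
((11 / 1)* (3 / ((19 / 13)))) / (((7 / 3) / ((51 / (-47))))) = -65637 / 6251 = -10.50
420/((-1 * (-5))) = 84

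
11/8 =1.38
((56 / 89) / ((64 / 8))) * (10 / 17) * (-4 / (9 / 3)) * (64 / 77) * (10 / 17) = -25600 / 848793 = -0.03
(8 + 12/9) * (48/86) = 224/43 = 5.21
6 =6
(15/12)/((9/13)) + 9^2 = 2981/36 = 82.81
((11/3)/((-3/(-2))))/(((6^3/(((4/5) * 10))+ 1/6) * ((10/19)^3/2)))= 75449/61125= 1.23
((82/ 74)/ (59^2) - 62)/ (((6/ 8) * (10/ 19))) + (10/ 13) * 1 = -1308484904/ 8371805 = -156.30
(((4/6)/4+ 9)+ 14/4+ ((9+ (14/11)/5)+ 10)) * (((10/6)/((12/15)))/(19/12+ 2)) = 26335/1419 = 18.56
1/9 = 0.11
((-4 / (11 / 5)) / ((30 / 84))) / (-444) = 14 / 1221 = 0.01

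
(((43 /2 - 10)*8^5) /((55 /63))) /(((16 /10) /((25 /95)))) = 14837760 /209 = 70994.07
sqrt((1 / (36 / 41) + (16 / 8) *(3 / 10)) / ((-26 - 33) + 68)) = sqrt(1565) / 90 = 0.44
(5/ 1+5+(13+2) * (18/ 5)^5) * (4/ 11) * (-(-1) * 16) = 363197056/ 6875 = 52828.66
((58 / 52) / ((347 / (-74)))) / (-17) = 1073 / 76687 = 0.01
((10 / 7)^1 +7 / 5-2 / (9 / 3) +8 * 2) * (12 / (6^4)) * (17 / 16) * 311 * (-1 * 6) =-10082309 / 30240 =-333.41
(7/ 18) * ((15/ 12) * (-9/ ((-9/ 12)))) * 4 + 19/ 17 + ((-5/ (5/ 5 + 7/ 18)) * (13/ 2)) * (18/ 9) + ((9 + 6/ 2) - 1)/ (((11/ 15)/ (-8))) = -36299/ 255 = -142.35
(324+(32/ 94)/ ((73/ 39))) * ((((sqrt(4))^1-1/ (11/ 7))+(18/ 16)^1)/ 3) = 278067/ 1034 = 268.92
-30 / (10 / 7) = -21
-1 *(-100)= 100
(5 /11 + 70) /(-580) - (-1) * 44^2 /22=112133 /1276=87.88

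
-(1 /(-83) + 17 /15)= -1396 /1245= -1.12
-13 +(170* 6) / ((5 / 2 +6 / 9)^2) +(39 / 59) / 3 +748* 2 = 33757590 / 21299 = 1584.94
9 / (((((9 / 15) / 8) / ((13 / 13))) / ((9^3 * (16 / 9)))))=155520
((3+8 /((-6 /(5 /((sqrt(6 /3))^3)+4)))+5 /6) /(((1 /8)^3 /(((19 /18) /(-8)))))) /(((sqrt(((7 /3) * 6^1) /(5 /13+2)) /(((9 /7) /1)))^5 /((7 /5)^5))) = 718783794 * sqrt(5642) /2354909375+319459464 * sqrt(2821) /470981875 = 58.95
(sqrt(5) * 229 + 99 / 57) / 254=33 / 4826 + 229 * sqrt(5) / 254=2.02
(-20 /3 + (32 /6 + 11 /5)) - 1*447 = -6692 /15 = -446.13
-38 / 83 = -0.46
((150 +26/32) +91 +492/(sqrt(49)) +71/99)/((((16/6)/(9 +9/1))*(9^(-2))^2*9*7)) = 7585602939/34496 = 219898.04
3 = 3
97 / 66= 1.47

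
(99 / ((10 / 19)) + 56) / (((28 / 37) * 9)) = 35.84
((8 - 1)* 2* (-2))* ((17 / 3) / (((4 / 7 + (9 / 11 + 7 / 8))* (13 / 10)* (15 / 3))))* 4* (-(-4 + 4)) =0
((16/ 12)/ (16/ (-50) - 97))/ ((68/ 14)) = -350/ 124083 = -0.00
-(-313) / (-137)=-313 / 137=-2.28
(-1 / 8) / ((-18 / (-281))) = -281 / 144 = -1.95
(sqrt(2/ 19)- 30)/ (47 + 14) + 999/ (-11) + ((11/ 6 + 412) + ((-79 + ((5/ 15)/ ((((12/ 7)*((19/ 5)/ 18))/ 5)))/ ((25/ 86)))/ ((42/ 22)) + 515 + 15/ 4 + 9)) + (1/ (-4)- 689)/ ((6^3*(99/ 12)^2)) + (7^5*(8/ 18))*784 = sqrt(38)/ 1159 + 1862928535240063/ 318062052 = 5857122.93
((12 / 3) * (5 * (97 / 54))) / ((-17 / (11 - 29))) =1940 / 51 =38.04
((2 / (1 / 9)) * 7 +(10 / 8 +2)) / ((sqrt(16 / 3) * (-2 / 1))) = -517 * sqrt(3) / 32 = -27.98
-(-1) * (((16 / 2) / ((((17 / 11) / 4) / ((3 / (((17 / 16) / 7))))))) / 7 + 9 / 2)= 36393 / 578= 62.96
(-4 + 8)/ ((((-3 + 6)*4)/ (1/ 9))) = 1/ 27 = 0.04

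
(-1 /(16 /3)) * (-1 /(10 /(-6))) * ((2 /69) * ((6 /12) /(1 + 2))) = -1 /1840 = -0.00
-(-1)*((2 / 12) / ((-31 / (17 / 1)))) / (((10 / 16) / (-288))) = 6528 / 155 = 42.12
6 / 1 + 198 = 204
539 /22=24.50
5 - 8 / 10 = 21 / 5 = 4.20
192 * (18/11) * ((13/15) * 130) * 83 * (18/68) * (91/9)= 1470478464/187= 7863521.20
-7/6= -1.17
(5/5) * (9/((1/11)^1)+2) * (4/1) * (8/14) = 1616/7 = 230.86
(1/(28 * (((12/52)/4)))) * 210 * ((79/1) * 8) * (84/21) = 328640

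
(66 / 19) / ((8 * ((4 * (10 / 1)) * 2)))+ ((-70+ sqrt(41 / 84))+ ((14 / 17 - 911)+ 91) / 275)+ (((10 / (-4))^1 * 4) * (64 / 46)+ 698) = sqrt(861) / 42+ 7263940227 / 11886400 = 611.81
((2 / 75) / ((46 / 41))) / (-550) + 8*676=5130839959 / 948750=5408.00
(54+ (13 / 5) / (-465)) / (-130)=-125537 / 302250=-0.42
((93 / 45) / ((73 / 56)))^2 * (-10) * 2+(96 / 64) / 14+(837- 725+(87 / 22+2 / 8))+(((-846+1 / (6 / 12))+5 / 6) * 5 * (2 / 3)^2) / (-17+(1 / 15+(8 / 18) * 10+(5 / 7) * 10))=6475969076879 / 15547517370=416.53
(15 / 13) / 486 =5 / 2106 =0.00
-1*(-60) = 60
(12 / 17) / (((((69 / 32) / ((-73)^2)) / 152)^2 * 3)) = 2687438684422144 / 80937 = 33204080759.38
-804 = -804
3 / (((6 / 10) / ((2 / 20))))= 1 / 2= 0.50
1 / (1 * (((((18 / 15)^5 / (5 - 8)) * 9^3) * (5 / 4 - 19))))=3125 / 33539832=0.00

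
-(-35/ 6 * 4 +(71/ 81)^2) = 148049/ 6561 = 22.57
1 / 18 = 0.06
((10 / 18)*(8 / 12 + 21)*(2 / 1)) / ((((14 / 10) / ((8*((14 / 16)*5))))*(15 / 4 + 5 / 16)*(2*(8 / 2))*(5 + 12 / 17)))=8500 / 2619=3.25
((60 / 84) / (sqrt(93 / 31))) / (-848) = -5 * sqrt(3) / 17808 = -0.00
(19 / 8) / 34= 19 / 272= 0.07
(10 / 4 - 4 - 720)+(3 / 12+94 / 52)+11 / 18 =-336413 / 468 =-718.83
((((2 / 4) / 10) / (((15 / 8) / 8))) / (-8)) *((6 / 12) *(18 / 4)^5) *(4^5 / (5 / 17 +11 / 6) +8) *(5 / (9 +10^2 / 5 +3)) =-261252459 / 138880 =-1881.14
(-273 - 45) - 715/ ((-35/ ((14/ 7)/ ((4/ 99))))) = 9705/ 14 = 693.21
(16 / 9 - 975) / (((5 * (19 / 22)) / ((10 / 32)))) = -5071 / 72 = -70.43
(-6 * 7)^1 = -42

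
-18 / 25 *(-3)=54 / 25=2.16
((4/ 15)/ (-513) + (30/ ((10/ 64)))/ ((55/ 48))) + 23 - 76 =1939439/ 16929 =114.56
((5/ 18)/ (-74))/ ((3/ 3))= -5/ 1332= -0.00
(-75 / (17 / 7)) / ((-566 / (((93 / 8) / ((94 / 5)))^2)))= 113518125 / 5441279488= 0.02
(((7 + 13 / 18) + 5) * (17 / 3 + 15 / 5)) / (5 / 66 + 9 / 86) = 1408121 / 2304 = 611.16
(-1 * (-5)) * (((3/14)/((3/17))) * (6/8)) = 4.55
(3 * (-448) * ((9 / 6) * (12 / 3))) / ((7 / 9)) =-10368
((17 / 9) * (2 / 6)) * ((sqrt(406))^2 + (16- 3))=7123 / 27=263.81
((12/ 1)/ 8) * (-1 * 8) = -12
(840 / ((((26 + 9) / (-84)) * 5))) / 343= -1.18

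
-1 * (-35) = 35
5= 5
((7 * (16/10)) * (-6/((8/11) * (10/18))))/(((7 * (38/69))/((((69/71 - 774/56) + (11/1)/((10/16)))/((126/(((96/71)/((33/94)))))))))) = -3675149208/586646375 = -6.26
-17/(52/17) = -289/52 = -5.56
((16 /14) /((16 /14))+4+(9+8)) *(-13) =-286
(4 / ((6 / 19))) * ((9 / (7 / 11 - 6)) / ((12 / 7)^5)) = -3512663 / 2446848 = -1.44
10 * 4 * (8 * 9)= 2880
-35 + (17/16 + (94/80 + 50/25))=-2461/80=-30.76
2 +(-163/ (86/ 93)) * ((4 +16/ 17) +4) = -1150622/ 731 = -1574.04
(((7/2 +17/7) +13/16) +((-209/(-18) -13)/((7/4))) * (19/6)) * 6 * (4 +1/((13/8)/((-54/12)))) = 25570/819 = 31.22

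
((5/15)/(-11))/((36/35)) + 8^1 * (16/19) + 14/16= 7.58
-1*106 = -106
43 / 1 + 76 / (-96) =1013 / 24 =42.21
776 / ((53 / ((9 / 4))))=1746 / 53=32.94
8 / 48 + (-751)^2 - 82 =3383515 / 6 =563919.17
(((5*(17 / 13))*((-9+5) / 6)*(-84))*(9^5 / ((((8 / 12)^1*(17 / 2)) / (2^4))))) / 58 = 396809280 / 377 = 1052544.51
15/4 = 3.75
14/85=0.16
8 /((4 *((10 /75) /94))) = 1410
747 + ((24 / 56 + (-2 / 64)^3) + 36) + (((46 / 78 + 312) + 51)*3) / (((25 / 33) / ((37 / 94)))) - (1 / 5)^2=1350.12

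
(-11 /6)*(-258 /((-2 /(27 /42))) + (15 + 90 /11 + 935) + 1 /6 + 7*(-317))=136027 /63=2159.16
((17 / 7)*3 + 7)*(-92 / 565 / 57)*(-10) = 18400 / 45087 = 0.41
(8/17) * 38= 304/17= 17.88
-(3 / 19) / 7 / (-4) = 0.01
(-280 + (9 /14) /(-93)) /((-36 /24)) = 121523 /651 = 186.67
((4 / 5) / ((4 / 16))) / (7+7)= 8 / 35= 0.23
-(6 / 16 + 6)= -51 / 8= -6.38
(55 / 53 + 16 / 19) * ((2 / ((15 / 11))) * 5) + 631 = 649299 / 1007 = 644.79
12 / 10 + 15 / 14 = 2.27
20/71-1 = -51/71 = -0.72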